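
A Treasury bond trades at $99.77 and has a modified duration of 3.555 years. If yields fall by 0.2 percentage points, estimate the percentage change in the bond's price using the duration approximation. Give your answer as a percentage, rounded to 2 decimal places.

+0.71%

Duration approximation: ΔP/P ≈ -D_mod · Δy = -3.555 × (-0.002) = +0.007110.
As a percentage: +0.7110%.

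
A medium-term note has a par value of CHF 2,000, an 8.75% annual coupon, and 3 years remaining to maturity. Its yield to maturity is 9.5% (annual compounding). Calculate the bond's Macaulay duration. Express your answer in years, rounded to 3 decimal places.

2.763 years

Periodic yield y = 0.095. Discount each cash flow and weight by its year:
  t   CF        PV=CF/(1+0.095)^t    t·PV
  1       175.00       159.8174       159.8174
  2       175.00       145.9519       291.9038
  3     2,175.00     1,656.5971     4,969.7914
  Σ                  1,962.3664     5,421.5126
Price P = Σ PV = 1,962.3664.
Macaulay duration = Σ(t·PV) / P = 5,421.5126 / 1,962.3664 = 2.76274 years.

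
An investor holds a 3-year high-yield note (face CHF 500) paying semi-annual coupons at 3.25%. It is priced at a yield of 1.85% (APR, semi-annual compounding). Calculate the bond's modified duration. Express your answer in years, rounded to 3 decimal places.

2.859 years

Periodic yield y = 0.00925. First find Macaulay duration:
  t   CF        PV=CF/(1+0.00925)^t    t·PV
  1        8.125         8.0505         8.0505
  2        8.125         7.9767        15.9535
  3        8.125         7.9036        23.7109
  4        8.125         7.8312        31.3248
  5        8.125         7.7594        38.7971
  6      508.125       480.8150     2,884.8900
  Σ                    520.3366     3,002.7269
P = 520.3366; Macaulay duration = 3,002.7269 / 520.3366 = 5.77074 half-year periods = 2.88537 years.
Modified duration = D_Mac / (1 + y) = 2.88537 / 1.00925 = 2.85892 years.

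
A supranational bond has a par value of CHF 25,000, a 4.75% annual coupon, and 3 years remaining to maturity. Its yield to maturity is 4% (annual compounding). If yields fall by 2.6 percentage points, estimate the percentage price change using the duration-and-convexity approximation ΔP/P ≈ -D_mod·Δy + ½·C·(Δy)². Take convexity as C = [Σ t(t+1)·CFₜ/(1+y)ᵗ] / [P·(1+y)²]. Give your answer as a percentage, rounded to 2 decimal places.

+7.52%

With y = 0.04:
  t   CF        PV=CF/(1+0.04)^t    t·PV        t(t+1)·PV
  1     1,187.50     1,141.8269     1,141.8269       2,283.6538
  2     1,187.50     1,097.9105     2,195.8210       6,587.4630
  3    26,187.50    23,280.5921    69,841.7764     279,367.1057
  Σ                 25,520.3296    73,179.4244     288,238.2226
P = 25,520.3296; D_Mac = 2.86750 yrs; D_mod = 2.75721 yrs; C = 10.44236.
Duration effect: -2.75721 × (-0.026) = +0.071687
Convexity effect: 0.5 × 10.44236 × (-0.026)² = +0.0035295
ΔP/P ≈ +0.071687 + 0.0035295 = +0.075217 = +7.5217%.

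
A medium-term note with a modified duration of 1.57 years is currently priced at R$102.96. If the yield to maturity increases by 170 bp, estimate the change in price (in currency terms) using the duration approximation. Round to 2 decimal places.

-R$2.75

Duration approximation: ΔP/P ≈ -D_mod · Δy = -1.57 × (+0.017) = -0.026690.
ΔP ≈ 102.96 × (-0.026690) = -2.7480024.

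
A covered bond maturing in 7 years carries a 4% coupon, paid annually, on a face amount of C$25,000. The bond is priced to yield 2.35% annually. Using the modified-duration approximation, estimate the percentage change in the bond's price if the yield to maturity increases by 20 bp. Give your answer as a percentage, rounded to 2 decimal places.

Periodic yield y = 0.0235. Modified duration first:
  t   CF        PV=CF/(1+0.0235)^t    t·PV
  1     1,000.00       977.0396       977.0396
  2     1,000.00       954.6063     1,909.2126
  3     1,000.00       932.6882     2,798.0645
  4     1,000.00       911.2732     3,645.0929
  5     1,000.00       890.3500     4,451.7500
  6     1,000.00       869.9072     5,219.4431
  7    26,000.00    22,098.2773   154,687.9411
  Σ                 27,634.1418   173,688.5438
P = 27,634.1418; D_Mac = 6.28529 yrs; D_mod = 6.28529/(1+0.0235) = 6.14098 yrs.
ΔP/P ≈ -D_mod · Δy = -6.14098 × (+0.002) = -0.012282 = -1.2282%.

-1.23%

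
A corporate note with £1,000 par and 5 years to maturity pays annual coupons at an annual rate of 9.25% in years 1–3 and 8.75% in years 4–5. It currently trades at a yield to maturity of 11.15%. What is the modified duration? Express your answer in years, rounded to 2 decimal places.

Periodic yield y = 0.1115. First find Macaulay duration:
  t   CF        PV=CF/(1+0.1115)^t    t·PV
  1        92.50        83.2209        83.2209
  2        92.50        74.8726       149.7452
  3        92.50        67.3617       202.0852
  4        87.50        57.3284       229.3138
  5     1,087.50       641.0353     3,205.1764
  Σ                    923.8189     3,869.5414
P = 923.8189; Macaulay duration = 3,869.5414 / 923.8189 = 4.18864 years.
Modified duration = D_Mac / (1 + y) = 4.18864 / 1.1115 = 3.76845 years.

3.77 years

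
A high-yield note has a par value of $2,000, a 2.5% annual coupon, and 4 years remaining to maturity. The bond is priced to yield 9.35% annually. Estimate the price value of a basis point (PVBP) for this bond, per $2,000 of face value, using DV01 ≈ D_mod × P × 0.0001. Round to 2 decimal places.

$0.55

Periodic yield y = 0.0935.
  t   CF        PV=CF/(1+0.0935)^t    t·PV
  1        50.00        45.7247        45.7247
  2        50.00        41.8150        83.6301
  3        50.00        38.2396       114.7189
  4     2,050.00     1,433.7674     5,735.0697
  Σ                  1,559.5468     5,979.1434
P = 1,559.5468; D_Mac = 3.83390 yrs; D_mod = 3.50608 yrs.
DV01 ≈ 3.50608 × 1,559.5468 × 0.0001 = 0.546790.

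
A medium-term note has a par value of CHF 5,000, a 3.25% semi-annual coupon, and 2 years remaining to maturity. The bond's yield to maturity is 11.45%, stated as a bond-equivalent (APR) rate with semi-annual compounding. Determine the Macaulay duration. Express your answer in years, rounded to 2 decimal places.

1.95 years

Periodic yield y = 0.05725. Discount each cash flow and weight by its period:
  t   CF        PV=CF/(1+0.05725)^t    t·PV
  1        81.25        76.8503        76.8503
  2        81.25        72.6889       145.3778
  3        81.25        68.7528       206.2584
  4     5,081.25     4,066.8653    16,267.4612
  Σ                  4,285.1573    16,695.9476
Price P = Σ PV = 4,285.1573.
Macaulay duration = Σ(t·PV) / P = 16,695.9476 / 4,285.1573 = 3.89623 half-year periods.
In years: 3.89623 / 2 = 1.94811 years.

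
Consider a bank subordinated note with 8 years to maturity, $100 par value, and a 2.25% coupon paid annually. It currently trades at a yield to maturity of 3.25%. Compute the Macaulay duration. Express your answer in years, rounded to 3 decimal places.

Periodic yield y = 0.0325. Discount each cash flow and weight by its year:
  t   CF        PV=CF/(1+0.0325)^t    t·PV
  1         2.25         2.1792         2.1792
  2         2.25         2.1106         4.2212
  3         2.25         2.0441         6.1324
  4         2.25         1.9798         7.9192
  5         2.25         1.9175         9.5874
  6         2.25         1.8571        11.1428
  7         2.25         1.7987        12.5907
  8       102.25        79.1668       633.3340
  Σ                     93.0538       687.1069
Price P = Σ PV = 93.0538.
Macaulay duration = Σ(t·PV) / P = 687.1069 / 93.0538 = 7.38398 years.

7.384 years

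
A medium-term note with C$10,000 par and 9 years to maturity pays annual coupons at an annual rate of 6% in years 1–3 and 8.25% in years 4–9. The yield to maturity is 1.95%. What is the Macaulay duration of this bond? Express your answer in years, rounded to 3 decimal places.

Periodic yield y = 0.0195. Discount each cash flow and weight by its year:
  t   CF        PV=CF/(1+0.0195)^t    t·PV
  1       600.00       588.5238       588.5238
  2       600.00       577.2671     1,154.5342
  3       600.00       566.2257     1,698.6770
  4       825.00       763.6688     3,054.6751
  5       825.00       749.0621     3,745.3103
  6       825.00       734.7347     4,408.4084
  7       825.00       720.6814     5,044.7701
  8       825.00       706.8969     5,655.1756
  9    10,825.00     9,097.9351    81,881.4158
  Σ                 14,504.9956   107,231.4902
Price P = Σ PV = 14,504.9956.
Macaulay duration = Σ(t·PV) / P = 107,231.4902 / 14,504.9956 = 7.39273 years.

7.393 years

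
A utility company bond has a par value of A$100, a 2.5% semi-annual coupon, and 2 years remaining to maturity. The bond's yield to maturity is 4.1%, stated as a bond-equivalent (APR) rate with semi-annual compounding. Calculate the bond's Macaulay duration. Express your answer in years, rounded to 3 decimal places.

1.963 years

Periodic yield y = 0.0205. Discount each cash flow and weight by its period:
  t   CF        PV=CF/(1+0.0205)^t    t·PV
  1         1.25         1.2249         1.2249
  2         1.25         1.2003         2.4006
  3         1.25         1.1762         3.5285
  4       101.25        93.3562       373.4247
  Σ                     96.9575       380.5786
Price P = Σ PV = 96.9575.
Macaulay duration = Σ(t·PV) / P = 380.5786 / 96.9575 = 3.92521 half-year periods.
In years: 3.92521 / 2 = 1.96261 years.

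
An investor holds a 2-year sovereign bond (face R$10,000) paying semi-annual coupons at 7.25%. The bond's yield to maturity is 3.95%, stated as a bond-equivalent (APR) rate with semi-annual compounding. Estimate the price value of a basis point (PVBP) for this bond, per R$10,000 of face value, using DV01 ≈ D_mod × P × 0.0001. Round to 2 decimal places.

Periodic yield y = 0.01975.
  t   CF        PV=CF/(1+0.01975)^t    t·PV
  1       362.50       355.4793       355.4793
  2       362.50       348.5945       697.1891
  3       362.50       341.8431     1,025.5294
  4    10,362.50     9,582.7396    38,330.9585
  Σ                 10,628.6566    40,409.1563
P = 10,628.6566; D_Mac = 3.80191 half-year periods = 1.90095 yrs; D_mod = 1.86414 yrs.
DV01 ≈ 1.86414 × 10,628.6566 × 0.0001 = 1.981327.

R$1.98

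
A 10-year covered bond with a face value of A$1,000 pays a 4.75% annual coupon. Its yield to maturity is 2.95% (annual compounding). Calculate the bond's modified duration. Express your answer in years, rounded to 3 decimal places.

8.093 years

Periodic yield y = 0.0295. First find Macaulay duration:
  t   CF        PV=CF/(1+0.0295)^t    t·PV
  1        47.50        46.1389        46.1389
  2        47.50        44.8168        89.6336
  3        47.50        43.5326       130.5978
  4        47.50        42.2852       169.1407
  5        47.50        41.0735       205.3676
  6        47.50        39.8966       239.3794
  7        47.50        38.7533       271.2734
  8        47.50        37.6429       301.1430
  9        47.50        36.5642       329.0781
  10    1,047.50       783.2322     7,832.3218
  Σ                  1,153.9362     9,614.0743
P = 1,153.9362; Macaulay duration = 9,614.0743 / 1,153.9362 = 8.33155 years.
Modified duration = D_Mac / (1 + y) = 8.33155 / 1.0295 = 8.09281 years.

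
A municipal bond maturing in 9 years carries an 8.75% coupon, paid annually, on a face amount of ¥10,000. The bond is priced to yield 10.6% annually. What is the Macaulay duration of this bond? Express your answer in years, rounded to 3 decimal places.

6.439 years

Periodic yield y = 0.106. Discount each cash flow and weight by its year:
  t   CF        PV=CF/(1+0.106)^t    t·PV
  1       875.00       791.1392       791.1392
  2       875.00       715.3158     1,430.6315
  3       875.00       646.7593     1,940.2779
  4       875.00       584.7733     2,339.0933
  5       875.00       528.7281     2,643.6407
  6       875.00       478.0544     2,868.3262
  7       875.00       432.2372     3,025.6606
  8       875.00       390.8112     3,126.4899
  9    10,875.00     4,391.7046    39,525.3416
  Σ                  8,959.5232    57,690.6008
Price P = Σ PV = 8,959.5232.
Macaulay duration = Σ(t·PV) / P = 57,690.6008 / 8,959.5232 = 6.43903 years.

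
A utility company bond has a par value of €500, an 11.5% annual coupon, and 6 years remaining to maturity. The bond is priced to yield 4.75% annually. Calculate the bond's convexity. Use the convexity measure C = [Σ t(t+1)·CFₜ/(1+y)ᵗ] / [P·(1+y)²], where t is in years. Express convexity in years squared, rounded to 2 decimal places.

With y = 0.0475:
  t   CF        PV=CF/(1+0.0475)^t    t·PV        t(t+1)·PV
  1        57.50        54.8926        54.8926         109.7852
  2        57.50        52.4034       104.8069         314.4206
  3        57.50        50.0271       150.0814         600.3258
  4        57.50        47.7586       191.0345         955.1723
  5        57.50        45.5929       227.9647       1,367.7885
  6       557.50       422.0080     2,532.0480      17,724.3359
  Σ                    672.6827     3,260.8281      21,071.8283
P = 672.6827.
Convexity = Σ t(t+1)·PV / [P·(1+y)²] = 21,071.8283 / (672.6827 × 1.097256) = 28.54854.

28.55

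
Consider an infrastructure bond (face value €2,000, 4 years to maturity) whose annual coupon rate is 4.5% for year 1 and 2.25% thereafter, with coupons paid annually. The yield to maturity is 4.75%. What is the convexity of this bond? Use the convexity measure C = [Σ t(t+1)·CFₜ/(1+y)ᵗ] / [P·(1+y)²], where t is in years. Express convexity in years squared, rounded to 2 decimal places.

With y = 0.0475:
  t   CF        PV=CF/(1+0.0475)^t    t·PV        t(t+1)·PV
  1        90.00        85.9189        85.9189         171.8377
  2        45.00        41.0114        82.0228         246.0683
  3        45.00        39.1517       117.4550         469.8202
  4     2,045.00     1,698.5455     6,794.1820      33,970.9101
  Σ                  1,864.6274     7,079.5787      34,858.6363
P = 1,864.6274.
Convexity = Σ t(t+1)·PV / [P·(1+y)²] = 34,858.6363 / (1,864.6274 × 1.097256) = 17.03767.

17.04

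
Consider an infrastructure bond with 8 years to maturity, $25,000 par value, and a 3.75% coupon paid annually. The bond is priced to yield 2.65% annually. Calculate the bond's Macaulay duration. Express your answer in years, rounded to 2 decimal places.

Periodic yield y = 0.0265. Discount each cash flow and weight by its year:
  t   CF        PV=CF/(1+0.0265)^t    t·PV
  1       937.50       913.2976       913.2976
  2       937.50       889.7200     1,779.4401
  3       937.50       866.7511     2,600.2534
  4       937.50       844.3752     3,377.5007
  5       937.50       822.5769     4,112.8845
  6       937.50       801.3414     4,808.0481
  7       937.50       780.6540     5,464.5781
  8    25,937.50    21,040.5208   168,324.1660
  Σ                 26,959.2370   191,380.1686
Price P = Σ PV = 26,959.2370.
Macaulay duration = Σ(t·PV) / P = 191,380.1686 / 26,959.2370 = 7.09887 years.

7.10 years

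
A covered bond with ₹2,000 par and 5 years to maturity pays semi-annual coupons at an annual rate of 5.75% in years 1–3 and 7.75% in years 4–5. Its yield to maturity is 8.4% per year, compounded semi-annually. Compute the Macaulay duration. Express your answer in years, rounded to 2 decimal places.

Periodic yield y = 0.042. Discount each cash flow and weight by its period:
  t   CF        PV=CF/(1+0.042)^t    t·PV
  1        57.50        55.1823        55.1823
  2        57.50        52.9581       105.9162
  3        57.50        50.8235       152.4705
  4        57.50        48.7750       195.0999
  5        57.50        46.8090       234.0449
  6        57.50        44.9223       269.5335
  7        77.50        58.1069       406.7483
  8        77.50        55.7648       446.1182
  9        77.50        53.5171       481.6535
  10    2,077.50     1,376.7778    13,767.7776
  Σ                  1,843.6367    16,114.5450
Price P = Σ PV = 1,843.6367.
Macaulay duration = Σ(t·PV) / P = 16,114.5450 / 1,843.6367 = 8.74063 half-year periods.
In years: 8.74063 / 2 = 4.37031 years.

4.37 years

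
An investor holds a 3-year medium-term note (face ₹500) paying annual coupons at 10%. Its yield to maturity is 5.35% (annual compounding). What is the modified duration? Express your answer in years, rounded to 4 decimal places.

Periodic yield y = 0.0535. First find Macaulay duration:
  t   CF        PV=CF/(1+0.0535)^t    t·PV
  1        50.00        47.4608        47.4608
  2        50.00        45.0506        90.1013
  3       550.00       470.3911     1,411.1732
  Σ                    562.9026     1,548.7353
P = 562.9026; Macaulay duration = 1,548.7353 / 562.9026 = 2.75134 years.
Modified duration = D_Mac / (1 + y) = 2.75134 / 1.0535 = 2.61162 years.

2.6116 years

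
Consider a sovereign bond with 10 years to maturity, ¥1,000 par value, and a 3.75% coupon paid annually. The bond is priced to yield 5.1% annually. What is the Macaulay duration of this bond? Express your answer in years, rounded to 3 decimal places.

Periodic yield y = 0.051. Discount each cash flow and weight by its year:
  t   CF        PV=CF/(1+0.051)^t    t·PV
  1        37.50        35.6803        35.6803
  2        37.50        33.9489        67.8978
  3        37.50        32.3015        96.9046
  4        37.50        30.7341       122.9364
  5        37.50        29.2427       146.2136
  6        37.50        27.8237       166.9422
  7        37.50        26.4736       185.3149
  8        37.50        25.1889       201.5114
  9        37.50        23.9666       215.6996
  10    1,037.50       630.9006     6,309.0061
  Σ                    896.2610     7,548.1068
Price P = Σ PV = 896.2610.
Macaulay duration = Σ(t·PV) / P = 7,548.1068 / 896.2610 = 8.42177 years.

8.422 years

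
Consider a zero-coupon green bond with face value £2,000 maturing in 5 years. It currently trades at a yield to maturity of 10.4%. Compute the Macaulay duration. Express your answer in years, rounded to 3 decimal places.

A zero-coupon bond has a single cash flow at maturity, so its Macaulay duration equals its maturity: 5 years.

5.000 years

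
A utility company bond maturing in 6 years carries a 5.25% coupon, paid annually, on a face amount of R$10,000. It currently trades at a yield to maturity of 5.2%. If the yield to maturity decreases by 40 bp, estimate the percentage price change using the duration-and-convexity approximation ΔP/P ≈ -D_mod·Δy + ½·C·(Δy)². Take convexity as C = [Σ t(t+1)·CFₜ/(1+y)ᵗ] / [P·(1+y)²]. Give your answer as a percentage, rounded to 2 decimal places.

With y = 0.052:
  t   CF        PV=CF/(1+0.052)^t    t·PV        t(t+1)·PV
  1       525.00       499.0494       499.0494         998.0989
  2       525.00       474.3816       948.7632       2,846.2895
  3       525.00       450.9331     1,352.7992       5,411.1968
  4       525.00       428.6436     1,714.5744       8,572.8720
  5       525.00       407.4559     2,037.2795      12,223.6768
  6    10,525.00     7,764.7534    46,588.5202     326,119.6413
  Σ                 10,025.2169    53,140.9859     356,171.7753
P = 10,025.2169; D_Mac = 5.30073 yrs; D_mod = 5.03872 yrs; C = 32.10216.
Duration effect: -5.03872 × (-0.004) = +0.020155
Convexity effect: 0.5 × 32.10216 × (-0.004)² = +0.0002568
ΔP/P ≈ +0.020155 + 0.0002568 = +0.020412 = +2.0412%.

+2.04%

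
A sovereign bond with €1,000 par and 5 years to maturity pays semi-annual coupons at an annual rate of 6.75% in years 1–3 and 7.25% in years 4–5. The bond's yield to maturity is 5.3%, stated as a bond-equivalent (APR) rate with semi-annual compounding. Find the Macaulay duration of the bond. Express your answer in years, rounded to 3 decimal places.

4.349 years

Periodic yield y = 0.0265. Discount each cash flow and weight by its period:
  t   CF        PV=CF/(1+0.0265)^t    t·PV
  1        33.75        32.8787        32.8787
  2        33.75        32.0299        64.0598
  3        33.75        31.2030        93.6091
  4        33.75        30.3975       121.5900
  5        33.75        29.6128       148.0638
  6        33.75        28.8483       173.0897
  7        36.25        30.1853       211.2970
  8        36.25        29.4060       235.2482
  9        36.25        28.6469       257.8220
  10    1,036.25       797.7651     7,977.6505
  Σ                  1,070.9735     9,315.3090
Price P = Σ PV = 1,070.9735.
Macaulay duration = Σ(t·PV) / P = 9,315.3090 / 1,070.9735 = 8.69798 half-year periods.
In years: 8.69798 / 2 = 4.34899 years.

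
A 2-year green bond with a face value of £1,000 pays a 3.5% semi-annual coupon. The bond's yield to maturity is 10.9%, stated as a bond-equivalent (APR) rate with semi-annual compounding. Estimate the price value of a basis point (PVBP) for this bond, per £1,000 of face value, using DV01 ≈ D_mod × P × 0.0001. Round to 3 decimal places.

£0.160

Periodic yield y = 0.0545.
  t   CF        PV=CF/(1+0.0545)^t    t·PV
  1        17.50        16.5955        16.5955
  2        17.50        15.7378        31.4757
  3        17.50        14.9244        44.7733
  4     1,017.50       822.9019     3,291.6077
  Σ                    870.1598     3,384.4523
P = 870.1598; D_Mac = 3.88946 half-year periods = 1.94473 yrs; D_mod = 1.84422 yrs.
DV01 ≈ 1.84422 × 870.1598 × 0.0001 = 0.160477.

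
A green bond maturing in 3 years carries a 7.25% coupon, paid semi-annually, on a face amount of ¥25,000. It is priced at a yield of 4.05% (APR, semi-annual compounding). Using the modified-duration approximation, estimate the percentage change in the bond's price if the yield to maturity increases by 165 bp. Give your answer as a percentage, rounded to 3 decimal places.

-4.467%

Periodic yield y = 0.02025. Modified duration first:
  t   CF        PV=CF/(1+0.02025)^t    t·PV
  1       906.25       888.2627       888.2627
  2       906.25       870.6324     1,741.2648
  3       906.25       853.3520     2,560.0560
  4       906.25       836.4146     3,345.6584
  5       906.25       819.8134     4,099.0669
  6    25,906.25    22,970.2082   137,821.2492
  Σ                 27,238.6832   150,455.5579
P = 27,238.6832; D_Mac = 5.52360 half-year periods = 2.76180 yrs; D_mod = 2.76180/(1+0.02025) = 2.70698 yrs.
ΔP/P ≈ -D_mod · Δy = -2.70698 × (+0.0165) = -0.044665 = -4.4665%.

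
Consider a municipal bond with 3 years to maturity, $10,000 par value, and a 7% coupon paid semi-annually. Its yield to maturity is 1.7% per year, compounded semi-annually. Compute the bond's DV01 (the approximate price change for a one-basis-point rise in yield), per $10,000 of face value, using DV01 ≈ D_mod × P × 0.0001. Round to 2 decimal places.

Periodic yield y = 0.0085.
  t   CF        PV=CF/(1+0.0085)^t    t·PV
  1       350.00       347.0501       347.0501
  2       350.00       344.1250       688.2500
  3       350.00       341.2246     1,023.6738
  4       350.00       338.3486     1,353.3946
  5       350.00       335.4969     1,677.4846
  6    10,350.00     9,837.5043    59,025.0257
  Σ                 11,543.7495    64,114.8787
P = 11,543.7495; D_Mac = 5.55408 half-year periods = 2.77704 yrs; D_mod = 2.75363 yrs.
DV01 ≈ 2.75363 × 11,543.7495 × 0.0001 = 3.178725.

$3.18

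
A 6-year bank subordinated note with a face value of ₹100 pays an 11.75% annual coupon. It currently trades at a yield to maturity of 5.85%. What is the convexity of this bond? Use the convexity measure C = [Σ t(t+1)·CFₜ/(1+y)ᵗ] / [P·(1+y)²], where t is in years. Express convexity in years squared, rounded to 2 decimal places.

With y = 0.0585:
  t   CF        PV=CF/(1+0.0585)^t    t·PV        t(t+1)·PV
  1        11.75        11.1006        11.1006          22.2012
  2        11.75        10.4871        20.9742          62.9227
  3        11.75         9.9075        29.7226         118.8903
  4        11.75         9.3600        37.4399         187.1994
  5        11.75         8.8427        44.2134         265.2802
  6       111.75        79.4515       476.7093       3,336.9650
  Σ                    129.1494       620.1600       3,993.4588
P = 129.1494.
Convexity = Σ t(t+1)·PV / [P·(1+y)²] = 3,993.4588 / (129.1494 × 1.120422) = 27.59783.

27.60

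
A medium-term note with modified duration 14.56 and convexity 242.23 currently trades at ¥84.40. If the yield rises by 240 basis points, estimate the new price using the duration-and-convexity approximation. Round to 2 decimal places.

Duration effect: -D_mod·Δy = -14.56 × (+0.024) = -0.349440
Convexity effect: ½·C·(Δy)² = 0.5 × 242.23 × (0.024)² = +0.06976224
ΔP/P ≈ -0.349440 + 0.06976224 = -0.27967776
New price ≈ 84.40 × (1 - 0.27967776) = 60.795197056.

¥60.80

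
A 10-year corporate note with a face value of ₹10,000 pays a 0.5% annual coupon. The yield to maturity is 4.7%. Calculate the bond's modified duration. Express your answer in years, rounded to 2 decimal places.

9.28 years

Periodic yield y = 0.047. First find Macaulay duration:
  t   CF        PV=CF/(1+0.047)^t    t·PV
  1        50.00        47.7555        47.7555
  2        50.00        45.6117        91.2235
  3        50.00        43.5642       130.6927
  4        50.00        41.6086       166.4345
  5        50.00        39.7408       198.7040
  6        50.00        37.9568       227.7410
  7        50.00        36.2529       253.7706
  8        50.00        34.6255       277.0043
  9        50.00        33.0712       297.6407
  10   10,050.00     6,348.9111    63,489.1109
  Σ                  6,709.0985    65,180.0776
P = 6,709.0985; Macaulay duration = 65,180.0776 / 6,709.0985 = 9.71518 years.
Modified duration = D_Mac / (1 + y) = 9.71518 / 1.047 = 9.27906 years.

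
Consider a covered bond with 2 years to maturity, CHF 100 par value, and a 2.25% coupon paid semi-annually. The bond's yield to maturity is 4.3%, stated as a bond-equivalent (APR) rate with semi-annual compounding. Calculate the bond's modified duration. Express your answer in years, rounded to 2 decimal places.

Periodic yield y = 0.0215. First find Macaulay duration:
  t   CF        PV=CF/(1+0.0215)^t    t·PV
  1        1.125         1.1013         1.1013
  2        1.125         1.0781         2.1563
  3        1.125         1.0554         3.1663
  4      101.125        92.8763       371.5053
  Σ                     96.1112       377.9293
P = 96.1112; Macaulay duration = 377.9293 / 96.1112 = 3.93221 half-year periods = 1.96610 years.
Modified duration = D_Mac / (1 + y) = 1.96610 / 1.0215 = 1.92472 years.

1.92 years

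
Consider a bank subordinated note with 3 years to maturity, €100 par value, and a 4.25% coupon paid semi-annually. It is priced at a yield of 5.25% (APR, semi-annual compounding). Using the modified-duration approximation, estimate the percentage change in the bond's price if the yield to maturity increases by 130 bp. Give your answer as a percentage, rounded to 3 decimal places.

-3.605%

Periodic yield y = 0.02625. Modified duration first:
  t   CF        PV=CF/(1+0.02625)^t    t·PV
  1        2.125         2.0706         2.0706
  2        2.125         2.0177         4.0354
  3        2.125         1.9661         5.8982
  4        2.125         1.9158         7.6631
  5        2.125         1.8668         9.3339
  6      102.125        87.4205       524.5227
  Σ                     97.2574       553.5240
P = 97.2574; D_Mac = 5.69133 half-year periods = 2.84566 yrs; D_mod = 2.84566/(1+0.02625) = 2.77288 yrs.
ΔP/P ≈ -D_mod · Δy = -2.77288 × (+0.013) = -0.036047 = -3.6047%.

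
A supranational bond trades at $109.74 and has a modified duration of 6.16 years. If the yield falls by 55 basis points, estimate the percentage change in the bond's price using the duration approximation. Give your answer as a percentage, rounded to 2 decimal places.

Duration approximation: ΔP/P ≈ -D_mod · Δy = -6.16 × (-0.0055) = +0.033880.
As a percentage: +3.3880%.

+3.39%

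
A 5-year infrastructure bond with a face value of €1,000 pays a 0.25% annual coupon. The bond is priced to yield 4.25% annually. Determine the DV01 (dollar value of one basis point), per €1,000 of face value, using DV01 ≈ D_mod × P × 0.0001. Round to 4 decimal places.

Periodic yield y = 0.0425.
  t   CF        PV=CF/(1+0.0425)^t    t·PV
  1         2.50         2.3981         2.3981
  2         2.50         2.3003         4.6006
  3         2.50         2.2065         6.6196
  4         2.50         2.1166         8.4663
  5     1,002.50       814.1493     4,070.7466
  Σ                    823.1708     4,092.8313
P = 823.1708; D_Mac = 4.97203 yrs; D_mod = 4.76933 yrs.
DV01 ≈ 4.76933 × 823.1708 × 0.0001 = 0.392598.

€0.3926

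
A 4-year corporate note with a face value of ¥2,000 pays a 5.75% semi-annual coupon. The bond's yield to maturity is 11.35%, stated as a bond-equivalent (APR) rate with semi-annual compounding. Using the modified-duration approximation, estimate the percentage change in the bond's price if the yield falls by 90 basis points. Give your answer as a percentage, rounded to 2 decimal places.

+3.05%

Periodic yield y = 0.05675. Modified duration first:
  t   CF        PV=CF/(1+0.05675)^t    t·PV
  1        57.50        54.4121        54.4121
  2        57.50        51.4901       102.9801
  3        57.50        48.7249       146.1747
  4        57.50        46.1083       184.4331
  5        57.50        43.6321       218.1607
  6        57.50        41.2890       247.7340
  7        57.50        39.0717       273.5017
  8     2,057.50     1,323.0059    10,584.0475
  Σ                  1,647.7341    11,811.4439
P = 1,647.7341; D_Mac = 7.16829 half-year periods = 3.58415 yrs; D_mod = 3.58415/(1+0.05675) = 3.39167 yrs.
ΔP/P ≈ -D_mod · Δy = -3.39167 × (-0.009) = +0.030525 = +3.0525%.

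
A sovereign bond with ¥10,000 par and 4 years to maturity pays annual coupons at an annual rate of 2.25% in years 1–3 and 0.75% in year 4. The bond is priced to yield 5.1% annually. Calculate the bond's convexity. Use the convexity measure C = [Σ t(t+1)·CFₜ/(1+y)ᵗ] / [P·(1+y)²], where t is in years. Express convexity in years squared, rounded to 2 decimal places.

17.26

With y = 0.051:
  t   CF        PV=CF/(1+0.051)^t    t·PV        t(t+1)·PV
  1       225.00       214.0818       214.0818         428.1637
  2       225.00       203.6935       407.3869       1,222.1608
  3       225.00       193.8092       581.4276       2,325.7103
  4    10,075.00     8,257.2264    33,028.9055     165,144.5273
  Σ                  8,868.8108    34,231.8018     169,120.5621
P = 8,868.8108.
Convexity = Σ t(t+1)·PV / [P·(1+y)²] = 169,120.5621 / (8,868.8108 × 1.104601) = 17.26337.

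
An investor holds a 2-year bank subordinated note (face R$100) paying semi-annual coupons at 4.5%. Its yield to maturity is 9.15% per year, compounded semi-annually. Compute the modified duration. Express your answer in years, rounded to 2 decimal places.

1.85 years

Periodic yield y = 0.04575. First find Macaulay duration:
  t   CF        PV=CF/(1+0.04575)^t    t·PV
  1         2.25         2.1516         2.1516
  2         2.25         2.0574         4.1149
  3         2.25         1.9674         5.9023
  4       102.25        85.4972       341.9887
  Σ                     91.6736       354.1575
P = 91.6736; Macaulay duration = 354.1575 / 91.6736 = 3.86324 half-year periods = 1.93162 years.
Modified duration = D_Mac / (1 + y) = 1.93162 / 1.04575 = 1.84712 years.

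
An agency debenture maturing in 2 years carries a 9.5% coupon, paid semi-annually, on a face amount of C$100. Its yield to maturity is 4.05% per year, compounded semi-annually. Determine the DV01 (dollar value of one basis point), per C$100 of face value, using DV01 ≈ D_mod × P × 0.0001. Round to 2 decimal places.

C$0.02

Periodic yield y = 0.02025.
  t   CF        PV=CF/(1+0.02025)^t    t·PV
  1         4.75         4.6557         4.6557
  2         4.75         4.5633         9.1266
  3         4.75         4.4727        13.4182
  4       104.75        96.6780       386.7120
  Σ                    110.3698       413.9125
P = 110.3698; D_Mac = 3.75023 half-year periods = 1.87512 yrs; D_mod = 1.83790 yrs.
DV01 ≈ 1.83790 × 110.3698 × 0.0001 = 0.020285.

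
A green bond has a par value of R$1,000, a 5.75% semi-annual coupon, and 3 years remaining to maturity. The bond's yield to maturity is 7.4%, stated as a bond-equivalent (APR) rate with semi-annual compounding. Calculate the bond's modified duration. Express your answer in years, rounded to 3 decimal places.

Periodic yield y = 0.037. First find Macaulay duration:
  t   CF        PV=CF/(1+0.037)^t    t·PV
  1        28.75        27.7242        27.7242
  2        28.75        26.7350        53.4700
  3        28.75        25.7811        77.3433
  4        28.75        24.8612        99.4450
  5        28.75        23.9742       119.8710
  6     1,028.75       827.2510     4,963.5061
  Σ                    956.3268     5,341.3596
P = 956.3268; Macaulay duration = 5,341.3596 / 956.3268 = 5.58529 half-year periods = 2.79264 years.
Modified duration = D_Mac / (1 + y) = 2.79264 / 1.037 = 2.69300 years.

2.693 years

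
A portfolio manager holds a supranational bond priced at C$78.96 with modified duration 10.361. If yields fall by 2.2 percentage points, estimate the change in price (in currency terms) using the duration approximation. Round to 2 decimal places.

Duration approximation: ΔP/P ≈ -D_mod · Δy = -10.361 × (-0.022) = +0.227942.
ΔP ≈ 78.96 × (+0.227942) = +17.99830032.

+C$18.00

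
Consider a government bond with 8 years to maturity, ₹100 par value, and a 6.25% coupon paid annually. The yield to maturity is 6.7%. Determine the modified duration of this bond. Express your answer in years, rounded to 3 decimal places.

6.101 years

Periodic yield y = 0.067. First find Macaulay duration:
  t   CF        PV=CF/(1+0.067)^t    t·PV
  1         6.25         5.8575         5.8575
  2         6.25         5.4897        10.9795
  3         6.25         5.1450        15.4350
  4         6.25         4.8219        19.2878
  5         6.25         4.5192        22.5958
  6         6.25         4.2354        25.4123
  7         6.25         3.9694        27.7861
  8       106.25        63.2432       505.9453
  Σ                     97.2814       633.2994
P = 97.2814; Macaulay duration = 633.2994 / 97.2814 = 6.50997 years.
Modified duration = D_Mac / (1 + y) = 6.50997 / 1.067 = 6.10119 years.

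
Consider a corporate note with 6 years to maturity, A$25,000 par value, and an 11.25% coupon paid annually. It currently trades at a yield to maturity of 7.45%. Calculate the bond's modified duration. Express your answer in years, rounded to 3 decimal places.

4.453 years

Periodic yield y = 0.0745. First find Macaulay duration:
  t   CF        PV=CF/(1+0.0745)^t    t·PV
  1     2,812.50     2,617.4965     2,617.4965
  2     2,812.50     2,436.0135     4,872.0270
  3     2,812.50     2,267.1135     6,801.3406
  4     2,812.50     2,109.9242     8,439.6968
  5     2,812.50     1,963.6335     9,818.1675
  6    27,812.50    18,071.8041   108,430.8244
  Σ                 29,465.9853   140,979.5528
P = 29,465.9853; Macaulay duration = 140,979.5528 / 29,465.9853 = 4.78448 years.
Modified duration = D_Mac / (1 + y) = 4.78448 / 1.0745 = 4.45275 years.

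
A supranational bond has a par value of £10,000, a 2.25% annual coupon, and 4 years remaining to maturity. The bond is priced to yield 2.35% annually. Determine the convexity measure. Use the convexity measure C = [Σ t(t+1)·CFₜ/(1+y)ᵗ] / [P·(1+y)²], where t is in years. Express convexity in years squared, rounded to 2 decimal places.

18.26

With y = 0.0235:
  t   CF        PV=CF/(1+0.0235)^t    t·PV        t(t+1)·PV
  1       225.00       219.8339       219.8339         439.6678
  2       225.00       214.7864       429.5728       1,288.7185
  3       225.00       209.8548       629.5645       2,518.2580
  4    10,225.00     9,317.7688    37,271.0751     186,355.3754
  Σ                  9,962.2439    38,550.0463     190,602.0197
P = 9,962.2439.
Convexity = Σ t(t+1)·PV / [P·(1+y)²] = 190,602.0197 / (9,962.2439 × 1.047552) = 18.26395.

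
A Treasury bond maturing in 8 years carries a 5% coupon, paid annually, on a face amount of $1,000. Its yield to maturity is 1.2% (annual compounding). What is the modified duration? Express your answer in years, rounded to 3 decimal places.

Periodic yield y = 0.012. First find Macaulay duration:
  t   CF        PV=CF/(1+0.012)^t    t·PV
  1        50.00        49.4071        49.4071
  2        50.00        48.8213        97.6425
  3        50.00        48.2424       144.7271
  4        50.00        47.6703       190.6812
  5        50.00        47.1050       235.5252
  6        50.00        46.5465       279.2789
  7        50.00        45.9946       321.9619
  8     1,050.00       954.4325     7,635.4596
  Σ                  1,288.2196     8,954.6836
P = 1,288.2196; Macaulay duration = 8,954.6836 / 1,288.2196 = 6.95121 years.
Modified duration = D_Mac / (1 + y) = 6.95121 / 1.012 = 6.86878 years.

6.869 years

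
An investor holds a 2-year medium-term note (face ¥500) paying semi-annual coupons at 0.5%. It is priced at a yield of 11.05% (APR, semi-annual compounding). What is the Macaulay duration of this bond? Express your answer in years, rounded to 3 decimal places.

Periodic yield y = 0.05525. Discount each cash flow and weight by its period:
  t   CF        PV=CF/(1+0.05525)^t    t·PV
  1         1.25         1.1846         1.1846
  2         1.25         1.1225         2.2451
  3         1.25         1.0638         3.1913
  4       501.25       404.2341     1,616.9364
  Σ                    407.6049     1,623.5573
Price P = Σ PV = 407.6049.
Macaulay duration = Σ(t·PV) / P = 1,623.5573 / 407.6049 = 3.98316 half-year periods.
In years: 3.98316 / 2 = 1.99158 years.

1.992 years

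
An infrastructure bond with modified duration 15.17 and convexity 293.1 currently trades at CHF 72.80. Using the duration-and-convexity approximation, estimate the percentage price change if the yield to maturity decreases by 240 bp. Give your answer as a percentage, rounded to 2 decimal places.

Duration effect: -D_mod·Δy = -15.17 × (-0.024) = +0.364080
Convexity effect: ½·C·(Δy)² = 0.5 × 293.1 × (-0.024)² = +0.0844128
ΔP/P ≈ +0.364080 + 0.0844128 = +0.4484928
= +44.84928%.

+44.85%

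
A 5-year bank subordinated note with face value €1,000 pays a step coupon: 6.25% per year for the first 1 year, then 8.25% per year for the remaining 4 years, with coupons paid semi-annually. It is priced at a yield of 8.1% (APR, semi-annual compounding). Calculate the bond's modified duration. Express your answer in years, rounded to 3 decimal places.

Periodic yield y = 0.0405. First find Macaulay duration:
  t   CF        PV=CF/(1+0.0405)^t    t·PV
  1        31.25        30.0336        30.0336
  2        31.25        28.8646        57.7292
  3        41.25        36.6183       109.8548
  4        41.25        35.1929       140.7718
  5        41.25        33.8231       169.1155
  6        41.25        32.5066       195.0396
  7        41.25        31.2413       218.6892
  8        41.25        30.0253       240.2024
  9        41.25        28.8566       259.7094
  10    1,041.25       700.0582     7,000.5824
  Σ                    987.2206     8,421.7279
P = 987.2206; Macaulay duration = 8,421.7279 / 987.2206 = 8.53075 half-year periods = 4.26537 years.
Modified duration = D_Mac / (1 + y) = 4.26537 / 1.0405 = 4.09935 years.

4.099 years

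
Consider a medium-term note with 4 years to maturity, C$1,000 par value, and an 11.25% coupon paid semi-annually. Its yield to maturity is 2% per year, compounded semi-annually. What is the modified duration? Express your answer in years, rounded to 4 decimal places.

Periodic yield y = 0.01. First find Macaulay duration:
  t   CF        PV=CF/(1+0.01)^t    t·PV
  1        56.25        55.6931        55.6931
  2        56.25        55.1417       110.2833
  3        56.25        54.5957       163.7871
  4        56.25        54.0551       216.2206
  5        56.25        53.5199       267.5997
  6        56.25        52.9900       317.9403
  7        56.25        52.4654       367.2577
  8     1,056.25       975.4292     7,803.4332
  Σ                  1,353.8901     9,302.2150
P = 1,353.8901; Macaulay duration = 9,302.2150 / 1,353.8901 = 6.87073 half-year periods = 3.43537 years.
Modified duration = D_Mac / (1 + y) = 3.43537 / 1.01 = 3.40135 years.

3.4014 years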